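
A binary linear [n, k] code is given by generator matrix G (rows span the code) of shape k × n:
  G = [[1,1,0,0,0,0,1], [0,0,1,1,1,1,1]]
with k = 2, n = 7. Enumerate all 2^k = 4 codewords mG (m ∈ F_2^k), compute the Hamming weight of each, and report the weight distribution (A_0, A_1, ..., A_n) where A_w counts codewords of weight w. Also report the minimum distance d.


Weight distribution: A_0 = 1, A_3 = 1, A_5 = 1, A_6 = 1. Minimum distance d = 3.

Enumerate all 2^2 = 4 messages m ∈ F_2^2.
For each, compute codeword c = mG in F_2^7, then tally its weight.
  m = 00 → c = 0000000, weight = 0.
  m = 10 → c = 1100001, weight = 3.
  m = 01 → c = 0011111, weight = 5.
  m = 11 → c = 1111110, weight = 6.
Tally weights:
  weight 0: 1 codewords.
  weight 3: 1 codewords.
  weight 5: 1 codewords.
  weight 6: 1 codewords.
Minimum distance d = smallest w > 0 with A_w > 0 = 3.
Sanity: Σ A_w = 4 = 2^2 = 4 ✓.


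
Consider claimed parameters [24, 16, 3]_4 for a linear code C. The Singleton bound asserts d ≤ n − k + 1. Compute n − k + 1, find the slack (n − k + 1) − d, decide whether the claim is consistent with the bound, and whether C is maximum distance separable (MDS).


Singleton RHS = n − k + 1 = 9, slack = 6, bound satisfied, not MDS.

Singleton bound: d ≤ n − k + 1.
Here n = 24, k = 16, so n − k + 1 = 9.
Given d = 3, check d ≤ 9: YES.
Slack = (n − k + 1) − d = 6.
The code is NOT MDS (slack = 6 > 0).
Description: the claimed parameters are [24, 16, 3]_4; such a code would be non-MDS.


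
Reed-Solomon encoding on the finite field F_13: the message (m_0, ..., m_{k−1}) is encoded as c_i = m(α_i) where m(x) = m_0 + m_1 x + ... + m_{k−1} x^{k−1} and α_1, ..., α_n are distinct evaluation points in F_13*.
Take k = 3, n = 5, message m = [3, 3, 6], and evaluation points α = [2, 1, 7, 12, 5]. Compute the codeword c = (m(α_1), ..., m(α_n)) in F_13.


c = [7, 12, 6, 6, 12]

Message polynomial: m(x) = 3 + 3·x + 6·x^2 (mod 13).
For each evaluation point α_i, compute m(α_i) mod 13:
  α_1 = 2: Horner steps 6 → 2 → 7, so m(2) = 7.
  α_2 = 1: Horner steps 6 → 9 → 12, so m(1) = 12.
  α_3 = 7: Horner steps 6 → 6 → 6, so m(7) = 6.
  α_4 = 12: Horner steps 6 → 10 → 6, so m(12) = 6.
  α_5 = 5: Horner steps 6 → 7 → 12, so m(5) = 12.
Codeword c = [7, 12, 6, 6, 12] ∈ F_13^5.


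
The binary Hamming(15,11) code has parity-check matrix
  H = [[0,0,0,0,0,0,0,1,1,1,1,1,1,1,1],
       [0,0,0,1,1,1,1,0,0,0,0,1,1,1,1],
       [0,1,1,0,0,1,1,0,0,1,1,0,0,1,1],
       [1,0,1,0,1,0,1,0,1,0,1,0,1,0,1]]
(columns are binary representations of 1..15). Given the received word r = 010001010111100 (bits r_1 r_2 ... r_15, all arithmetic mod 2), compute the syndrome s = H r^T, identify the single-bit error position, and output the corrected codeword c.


s = (1, 1, 0, 0)^T, error position = 12, corrected codeword c = 010001010110100

Compute s = H r^T mod 2 one row at a time:
  s_1 = 1 + 0 + 1 + 1 + 1 + 1 + 0 + 0 = 5 ≡ 1 (mod 2).
  s_2 = 0 + 0 + 1 + 0 + 1 + 1 + 0 + 0 = 3 ≡ 1 (mod 2).
  s_3 = 1 + 0 + 1 + 0 + 1 + 1 + 0 + 0 = 4 ≡ 0 (mod 2).
  s_4 = 0 + 0 + 0 + 0 + 0 + 1 + 1 + 0 = 2 ≡ 0 (mod 2).
s = (1, 1, 0, 0)^T — this equals column 12 of H (binary 1100), so error is at position 12.
Correct: flip bit 12 of r = 010001010111100 to get c = 010001010110100.


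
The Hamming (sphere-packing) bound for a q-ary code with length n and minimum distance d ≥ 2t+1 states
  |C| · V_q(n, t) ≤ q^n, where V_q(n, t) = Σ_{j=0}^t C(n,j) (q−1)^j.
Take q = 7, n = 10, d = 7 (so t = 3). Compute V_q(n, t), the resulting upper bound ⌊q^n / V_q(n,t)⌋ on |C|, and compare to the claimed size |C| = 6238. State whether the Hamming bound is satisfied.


V_q(n, t) = 27601, q^n = 282475249, Hamming bound = 10234, |C| = 6238 ≤ bound (satisfied).

Step 1: Compute V_q(n, t) = Σ_{j=0}^3 C(n, j) (q−1)^j.
  j = 0: C(10,0)·(6)^0 = 1·1 = 1.
  j = 1: C(10,1)·(6)^1 = 10·6 = 60.
  j = 2: C(10,2)·(6)^2 = 45·36 = 1620.
  j = 3: C(10,3)·(6)^3 = 120·216 = 25920.
  V_q(n, t) = 1 + 60 + 1620 + 25920 = 27601.
Step 2: q^n = 7^10 = 282475249.
Step 3: Hamming bound ⌊q^n / V_q(n,t)⌋ = ⌊282475249/27601⌋ = 10234.
Step 4: Compare |C| = 6238 to 10234: satisfied.
The claimed |C| lies below the Hamming bound.


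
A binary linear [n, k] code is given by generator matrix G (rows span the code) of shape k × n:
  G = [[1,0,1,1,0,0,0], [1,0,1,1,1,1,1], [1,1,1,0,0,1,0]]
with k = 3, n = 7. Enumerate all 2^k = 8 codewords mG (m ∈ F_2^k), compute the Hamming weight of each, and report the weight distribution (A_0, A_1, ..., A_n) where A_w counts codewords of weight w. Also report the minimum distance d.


Weight distribution: A_0 = 1, A_3 = 3, A_4 = 2, A_5 = 1, A_6 = 1. Minimum distance d = 3.

Enumerate all 2^3 = 8 messages m ∈ F_2^3.
For each, compute codeword c = mG in F_2^7, then tally its weight.
  m = 000 → c = 0000000, weight = 0.
  m = 100 → c = 1011000, weight = 3.
  m = 010 → c = 1011111, weight = 6.
  m = 110 → c = 0000111, weight = 3.
  m = 001 → c = 1110010, weight = 4.
  m = 101 → c = 0101010, weight = 3.
  m = 011 → c = 0101101, weight = 4.
  m = 111 → c = 1110101, weight = 5.
Tally weights:
  weight 0: 1 codewords.
  weight 3: 3 codewords.
  weight 4: 2 codewords.
  weight 5: 1 codewords.
  weight 6: 1 codewords.
Minimum distance d = smallest w > 0 with A_w > 0 = 3.
Sanity: Σ A_w = 8 = 2^3 = 8 ✓.


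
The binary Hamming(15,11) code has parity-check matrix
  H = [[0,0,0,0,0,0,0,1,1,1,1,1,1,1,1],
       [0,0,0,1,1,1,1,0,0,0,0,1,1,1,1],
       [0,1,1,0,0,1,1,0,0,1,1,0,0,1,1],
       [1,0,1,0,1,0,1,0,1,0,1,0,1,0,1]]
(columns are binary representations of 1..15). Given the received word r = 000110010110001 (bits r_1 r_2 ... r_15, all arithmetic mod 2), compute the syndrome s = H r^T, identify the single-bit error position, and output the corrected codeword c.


s = (0, 1, 1, 1)^T, error position = 7, corrected codeword c = 000110110110001

Compute s = H r^T mod 2 one row at a time:
  s_1 = 1 + 0 + 1 + 1 + 0 + 0 + 0 + 1 = 4 ≡ 0 (mod 2).
  s_2 = 1 + 1 + 0 + 0 + 0 + 0 + 0 + 1 = 3 ≡ 1 (mod 2).
  s_3 = 0 + 0 + 0 + 0 + 1 + 1 + 0 + 1 = 3 ≡ 1 (mod 2).
  s_4 = 0 + 0 + 1 + 0 + 0 + 1 + 0 + 1 = 3 ≡ 1 (mod 2).
s = (0, 1, 1, 1)^T — this equals column 7 of H (binary 0111), so error is at position 7.
Correct: flip bit 7 of r = 000110010110001 to get c = 000110110110001.


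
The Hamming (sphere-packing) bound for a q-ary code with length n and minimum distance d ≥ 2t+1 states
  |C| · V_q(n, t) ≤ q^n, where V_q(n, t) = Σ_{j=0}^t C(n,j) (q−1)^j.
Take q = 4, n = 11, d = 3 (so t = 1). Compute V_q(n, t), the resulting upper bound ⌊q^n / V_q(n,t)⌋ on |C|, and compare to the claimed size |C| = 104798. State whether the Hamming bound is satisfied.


V_q(n, t) = 34, q^n = 4194304, Hamming bound = 123361, |C| = 104798 ≤ bound (satisfied).

Step 1: Compute V_q(n, t) = Σ_{j=0}^1 C(n, j) (q−1)^j.
  j = 0: C(11,0)·(3)^0 = 1·1 = 1.
  j = 1: C(11,1)·(3)^1 = 11·3 = 33.
  V_q(n, t) = 1 + 33 = 34.
Step 2: q^n = 4^11 = 4194304.
Step 3: Hamming bound ⌊q^n / V_q(n,t)⌋ = ⌊4194304/34⌋ = 123361.
Step 4: Compare |C| = 104798 to 123361: satisfied.
The claimed |C| lies below the Hamming bound.


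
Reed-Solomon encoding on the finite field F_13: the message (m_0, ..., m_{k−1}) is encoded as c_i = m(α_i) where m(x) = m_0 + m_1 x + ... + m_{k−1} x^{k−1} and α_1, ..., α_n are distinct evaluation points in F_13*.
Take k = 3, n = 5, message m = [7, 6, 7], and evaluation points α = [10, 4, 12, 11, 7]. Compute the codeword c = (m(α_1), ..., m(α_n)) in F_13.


c = [0, 0, 8, 10, 2]

Message polynomial: m(x) = 7 + 6·x + 7·x^2 (mod 13).
For each evaluation point α_i, compute m(α_i) mod 13:
  α_1 = 10: Horner steps 7 → 11 → 0, so m(10) = 0.
  α_2 = 4: Horner steps 7 → 8 → 0, so m(4) = 0.
  α_3 = 12: Horner steps 7 → 12 → 8, so m(12) = 8.
  α_4 = 11: Horner steps 7 → 5 → 10, so m(11) = 10.
  α_5 = 7: Horner steps 7 → 3 → 2, so m(7) = 2.
Codeword c = [0, 0, 8, 10, 2] ∈ F_13^5.


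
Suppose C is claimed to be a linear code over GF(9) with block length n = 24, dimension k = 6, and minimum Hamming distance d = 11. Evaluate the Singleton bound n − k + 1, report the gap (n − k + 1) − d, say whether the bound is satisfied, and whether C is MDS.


Singleton RHS = n − k + 1 = 19, slack = 8, bound satisfied, not MDS.

Singleton bound: d ≤ n − k + 1.
Here n = 24, k = 6, so n − k + 1 = 19.
Given d = 11, check d ≤ 19: YES.
Slack = (n − k + 1) − d = 8.
The code is NOT MDS (slack = 8 > 0).
Description: the claimed parameters are [24, 6, 11]_9; such a code would be non-MDS.


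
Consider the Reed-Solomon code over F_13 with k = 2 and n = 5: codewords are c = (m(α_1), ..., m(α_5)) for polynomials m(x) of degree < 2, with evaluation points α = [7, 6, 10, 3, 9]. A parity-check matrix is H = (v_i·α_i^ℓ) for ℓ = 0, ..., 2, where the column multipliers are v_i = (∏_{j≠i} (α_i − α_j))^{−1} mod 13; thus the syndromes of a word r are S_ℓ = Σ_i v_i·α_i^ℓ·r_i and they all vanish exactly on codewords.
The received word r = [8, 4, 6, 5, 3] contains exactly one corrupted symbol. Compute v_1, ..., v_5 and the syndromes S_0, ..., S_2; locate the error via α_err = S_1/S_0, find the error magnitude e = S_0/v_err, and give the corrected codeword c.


S = (2, 7, 5), error at position 3, error magnitude e = 12, c = [8, 4, 7, 5, 3].

Step 1: column multipliers v_i = (∏_{j≠i}(α_i − α_j))^{−1} mod 13.
  i = 1 (α = 7): (7−6)(7−10)(7−3)(7−9) = 1·(−3)·4·(−2) = 24 ≡ 11, so v_1 = 11^{−1} = 6 (mod 13).
  i = 2 (α = 6): (6−7)(6−10)(6−3)(6−9) = (−1)·(−4)·3·(−3) = −36 ≡ 3, so v_2 = 3^{−1} = 9 (mod 13).
  i = 3 (α = 10): (10−7)(10−6)(10−3)(10−9) = 3·4·7·1 = 84 ≡ 6, so v_3 = 6^{−1} = 11 (mod 13).
  i = 4 (α = 3): (3−7)(3−6)(3−10)(3−9) = (−4)·(−3)·(−7)·(−6) = 504 ≡ 10, so v_4 = 10^{−1} = 4 (mod 13).
  i = 5 (α = 9): (9−7)(9−6)(9−10)(9−3) = 2·3·(−1)·6 = −36 ≡ 3, so v_5 = 3^{−1} = 9 (mod 13).
  v = [6, 9, 11, 4, 9].
Step 2: syndromes of r = [8, 4, 6, 5, 3] (all sums mod 13).
  S_0 = Σ v_i r_i = 6·8 + 9·4 + 11·6 + 4·5 + 9·3 = 197 ≡ 2.
  S_1 = Σ v_i α_i r_i = 6·7·8 + 9·6·4 + 11·10·6 + 4·3·5 + 9·9·3 = 1515 ≡ 7.
  α_i^2 mod 13 = [10, 10, 9, 9, 3].
  S_2 = Σ v_i α_i^2 r_i = 6·10·8 + 9·10·4 + 11·9·6 + 4·9·5 + 9·3·3 = 1695 ≡ 5.
  S = (2, 7, 5) ≠ 0, so r is not a codeword (an error is present).
Step 3: locate the error. For a single error e at position i, S_ℓ = v_i·e·α_i^ℓ, so α_err = S_1/S_0.
  S_0^{−1} = 2^{−1} = 7 (mod 13), so α_err = 7·7 = 49 ≡ 10 = α_3. Error position i = 3.
  Consistency check: S_2/S_1 = 5·2 = 10 ≡ 10 = α_err ✓ (single-error assumption holds).
Step 4: error magnitude e = S_0/v_3 = S_0·∏_{j≠3}(α_3 − α_j) = 2·6 = 12 ≡ 12 (mod 13).
Step 5: correct position 3: c_3 = r_3 − e = 6 − 12 ≡ 7 (mod 13). Hence c = [8, 4, 7, 5, 3].
  Check: interpolating c through the α_i gives m(x) = 6 + 4·x (degree < 2) with m(α_i) = c_i for every i, so c is indeed a codeword.


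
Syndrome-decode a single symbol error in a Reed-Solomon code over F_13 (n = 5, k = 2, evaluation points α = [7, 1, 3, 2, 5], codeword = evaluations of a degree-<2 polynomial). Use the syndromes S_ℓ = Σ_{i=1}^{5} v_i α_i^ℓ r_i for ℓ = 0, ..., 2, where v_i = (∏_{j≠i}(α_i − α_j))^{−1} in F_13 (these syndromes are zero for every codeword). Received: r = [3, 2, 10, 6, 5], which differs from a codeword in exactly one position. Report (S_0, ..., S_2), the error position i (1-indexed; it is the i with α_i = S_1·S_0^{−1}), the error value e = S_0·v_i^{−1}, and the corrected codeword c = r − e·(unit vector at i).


S = (7, 10, 5), error at position 1, error magnitude e = 3, c = [0, 2, 10, 6, 5].

Step 1: column multipliers v_i = (∏_{j≠i}(α_i − α_j))^{−1} mod 13.
  i = 1 (α = 7): (7−1)(7−3)(7−2)(7−5) = 6·4·5·2 = 240 ≡ 6, so v_1 = 6^{−1} = 11 (mod 13).
  i = 2 (α = 1): (1−7)(1−3)(1−2)(1−5) = (−6)·(−2)·(−1)·(−4) = 48 ≡ 9, so v_2 = 9^{−1} = 3 (mod 13).
  i = 3 (α = 3): (3−7)(3−1)(3−2)(3−5) = (−4)·2·1·(−2) = 16 ≡ 3, so v_3 = 3^{−1} = 9 (mod 13).
  i = 4 (α = 2): (2−7)(2−1)(2−3)(2−5) = (−5)·1·(−1)·(−3) = −15 ≡ 11, so v_4 = 11^{−1} = 6 (mod 13).
  i = 5 (α = 5): (5−7)(5−1)(5−3)(5−2) = (−2)·4·2·3 = −48 ≡ 4, so v_5 = 4^{−1} = 10 (mod 13).
  v = [11, 3, 9, 6, 10].
Step 2: syndromes of r = [3, 2, 10, 6, 5] (all sums mod 13).
  S_0 = Σ v_i r_i = 11·3 + 3·2 + 9·10 + 6·6 + 10·5 = 215 ≡ 7.
  S_1 = Σ v_i α_i r_i = 11·7·3 + 3·1·2 + 9·3·10 + 6·2·6 + 10·5·5 = 829 ≡ 10.
  α_i^2 mod 13 = [10, 1, 9, 4, 12].
  S_2 = Σ v_i α_i^2 r_i = 11·10·3 + 3·1·2 + 9·9·10 + 6·4·6 + 10·12·5 = 1890 ≡ 5.
  S = (7, 10, 5) ≠ 0, so r is not a codeword (an error is present).
Step 3: locate the error. For a single error e at position i, S_ℓ = v_i·e·α_i^ℓ, so α_err = S_1/S_0.
  S_0^{−1} = 7^{−1} = 2 (mod 13), so α_err = 10·2 = 20 ≡ 7 = α_1. Error position i = 1.
  Consistency check: S_2/S_1 = 5·4 = 20 ≡ 7 = α_err ✓ (single-error assumption holds).
Step 4: error magnitude e = S_0/v_1 = S_0·∏_{j≠1}(α_1 − α_j) = 7·6 = 42 ≡ 3 (mod 13).
Step 5: correct position 1: c_1 = r_1 − e = 3 − 3 ≡ 0 (mod 13). Hence c = [0, 2, 10, 6, 5].
  Check: interpolating c through the α_i gives m(x) = 11 + 4·x (degree < 2) with m(α_i) = c_i for every i, so c is indeed a codeword.


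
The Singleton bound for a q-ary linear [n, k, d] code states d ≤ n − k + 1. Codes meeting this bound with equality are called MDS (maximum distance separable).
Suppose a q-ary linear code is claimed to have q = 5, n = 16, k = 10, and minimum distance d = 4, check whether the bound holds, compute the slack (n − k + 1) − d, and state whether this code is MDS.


Singleton RHS = n − k + 1 = 7, slack = 3, bound satisfied, not MDS.

Singleton bound: d ≤ n − k + 1.
Here n = 16, k = 10, so n − k + 1 = 7.
Given d = 4, check d ≤ 7: YES.
Slack = (n − k + 1) − d = 3.
The code is NOT MDS (slack = 3 > 0).
Description: the claimed parameters are [16, 10, 4]_5; such a code would be non-MDS.


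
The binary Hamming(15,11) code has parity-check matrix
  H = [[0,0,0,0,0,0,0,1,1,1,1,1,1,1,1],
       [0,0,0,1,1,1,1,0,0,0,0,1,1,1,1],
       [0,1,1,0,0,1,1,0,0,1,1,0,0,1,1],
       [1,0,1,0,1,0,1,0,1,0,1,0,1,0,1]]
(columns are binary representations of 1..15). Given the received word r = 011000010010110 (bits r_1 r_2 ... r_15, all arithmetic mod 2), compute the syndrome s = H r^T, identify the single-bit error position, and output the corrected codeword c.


s = (0, 0, 0, 1)^T, error position = 1, corrected codeword c = 111000010010110

Compute s = H r^T mod 2 one row at a time:
  s_1 = 1 + 0 + 0 + 1 + 0 + 1 + 1 + 0 = 4 ≡ 0 (mod 2).
  s_2 = 0 + 0 + 0 + 0 + 0 + 1 + 1 + 0 = 2 ≡ 0 (mod 2).
  s_3 = 1 + 1 + 0 + 0 + 0 + 1 + 1 + 0 = 4 ≡ 0 (mod 2).
  s_4 = 0 + 1 + 0 + 0 + 0 + 1 + 1 + 0 = 3 ≡ 1 (mod 2).
s = (0, 0, 0, 1)^T — this equals column 1 of H (binary 0001), so error is at position 1.
Correct: flip bit 1 of r = 011000010010110 to get c = 111000010010110.


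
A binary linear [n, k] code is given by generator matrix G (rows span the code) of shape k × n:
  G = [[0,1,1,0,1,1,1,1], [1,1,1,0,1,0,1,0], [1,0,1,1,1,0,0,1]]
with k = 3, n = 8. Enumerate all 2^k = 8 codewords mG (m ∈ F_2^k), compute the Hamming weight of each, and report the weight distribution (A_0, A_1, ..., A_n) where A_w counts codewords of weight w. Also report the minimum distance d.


Weight distribution: A_0 = 1, A_3 = 1, A_4 = 2, A_5 = 3, A_6 = 1. Minimum distance d = 3.

Enumerate all 2^3 = 8 messages m ∈ F_2^3.
For each, compute codeword c = mG in F_2^8, then tally its weight.
  m = 000 → c = 00000000, weight = 0.
  m = 100 → c = 01101111, weight = 6.
  m = 010 → c = 11101010, weight = 5.
  m = 110 → c = 10000101, weight = 3.
  m = 001 → c = 10111001, weight = 5.
  m = 101 → c = 11010110, weight = 5.
  m = 011 → c = 01010011, weight = 4.
  m = 111 → c = 00111100, weight = 4.
Tally weights:
  weight 0: 1 codewords.
  weight 3: 1 codewords.
  weight 4: 2 codewords.
  weight 5: 3 codewords.
  weight 6: 1 codewords.
Minimum distance d = smallest w > 0 with A_w > 0 = 3.
Sanity: Σ A_w = 8 = 2^3 = 8 ✓.


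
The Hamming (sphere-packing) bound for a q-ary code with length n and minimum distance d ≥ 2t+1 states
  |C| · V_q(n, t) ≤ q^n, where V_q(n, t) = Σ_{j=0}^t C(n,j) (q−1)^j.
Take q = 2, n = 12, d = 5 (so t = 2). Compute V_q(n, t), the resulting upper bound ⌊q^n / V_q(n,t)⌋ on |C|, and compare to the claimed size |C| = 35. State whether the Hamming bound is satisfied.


V_q(n, t) = 79, q^n = 4096, Hamming bound = 51, |C| = 35 ≤ bound (satisfied).

Step 1: Compute V_q(n, t) = Σ_{j=0}^2 C(n, j) (q−1)^j.
  j = 0: C(12,0)·(1)^0 = 1·1 = 1.
  j = 1: C(12,1)·(1)^1 = 12·1 = 12.
  j = 2: C(12,2)·(1)^2 = 66·1 = 66.
  V_q(n, t) = 1 + 12 + 66 = 79.
Step 2: q^n = 2^12 = 4096.
Step 3: Hamming bound ⌊q^n / V_q(n,t)⌋ = ⌊4096/79⌋ = 51.
Step 4: Compare |C| = 35 to 51: satisfied.
The claimed |C| lies below the Hamming bound.


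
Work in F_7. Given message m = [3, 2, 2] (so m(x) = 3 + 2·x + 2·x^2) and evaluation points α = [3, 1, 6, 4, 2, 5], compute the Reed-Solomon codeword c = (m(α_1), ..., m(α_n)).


c = [6, 0, 3, 1, 1, 0]

Message polynomial: m(x) = 3 + 2·x + 2·x^2 (mod 7).
For each evaluation point α_i, compute m(α_i) mod 7:
  α_1 = 3: Horner steps 2 → 1 → 6, so m(3) = 6.
  α_2 = 1: Horner steps 2 → 4 → 0, so m(1) = 0.
  α_3 = 6: Horner steps 2 → 0 → 3, so m(6) = 3.
  α_4 = 4: Horner steps 2 → 3 → 1, so m(4) = 1.
  α_5 = 2: Horner steps 2 → 6 → 1, so m(2) = 1.
  α_6 = 5: Horner steps 2 → 5 → 0, so m(5) = 0.
Codeword c = [6, 0, 3, 1, 1, 0] ∈ F_7^6.


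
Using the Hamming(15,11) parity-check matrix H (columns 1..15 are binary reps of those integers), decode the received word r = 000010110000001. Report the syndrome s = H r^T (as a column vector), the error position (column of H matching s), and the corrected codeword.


s = (0, 1, 0, 1)^T, error position = 5, corrected codeword c = 000000110000001

Compute s = H r^T mod 2 one row at a time:
  s_1 = 1 + 0 + 0 + 0 + 0 + 0 + 0 + 1 = 2 ≡ 0 (mod 2).
  s_2 = 0 + 1 + 0 + 1 + 0 + 0 + 0 + 1 = 3 ≡ 1 (mod 2).
  s_3 = 0 + 0 + 0 + 1 + 0 + 0 + 0 + 1 = 2 ≡ 0 (mod 2).
  s_4 = 0 + 0 + 1 + 1 + 0 + 0 + 0 + 1 = 3 ≡ 1 (mod 2).
s = (0, 1, 0, 1)^T — this equals column 5 of H (binary 0101), so error is at position 5.
Correct: flip bit 5 of r = 000010110000001 to get c = 000000110000001.


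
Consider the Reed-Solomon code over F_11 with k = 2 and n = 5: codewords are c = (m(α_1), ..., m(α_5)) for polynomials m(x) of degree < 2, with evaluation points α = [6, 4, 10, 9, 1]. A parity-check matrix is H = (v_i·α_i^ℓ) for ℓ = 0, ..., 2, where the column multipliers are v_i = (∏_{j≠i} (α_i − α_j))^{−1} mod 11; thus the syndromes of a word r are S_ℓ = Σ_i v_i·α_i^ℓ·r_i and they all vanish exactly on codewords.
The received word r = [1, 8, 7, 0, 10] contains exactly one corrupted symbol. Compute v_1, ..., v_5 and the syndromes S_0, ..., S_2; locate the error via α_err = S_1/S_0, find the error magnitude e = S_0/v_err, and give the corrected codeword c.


S = (3, 1, 4), error at position 2, error magnitude e = 10, c = [1, 9, 7, 0, 10].

Step 1: column multipliers v_i = (∏_{j≠i}(α_i − α_j))^{−1} mod 11.
  i = 1 (α = 6): (6−4)(6−10)(6−9)(6−1) = 2·(−4)·(−3)·5 = 120 ≡ 10, so v_1 = 10^{−1} = 10 (mod 11).
  i = 2 (α = 4): (4−6)(4−10)(4−9)(4−1) = (−2)·(−6)·(−5)·3 = −180 ≡ 7, so v_2 = 7^{−1} = 8 (mod 11).
  i = 3 (α = 10): (10−6)(10−4)(10−9)(10−1) = 4·6·1·9 = 216 ≡ 7, so v_3 = 7^{−1} = 8 (mod 11).
  i = 4 (α = 9): (9−6)(9−4)(9−10)(9−1) = 3·5·(−1)·8 = −120 ≡ 1, so v_4 = 1^{−1} = 1 (mod 11).
  i = 5 (α = 1): (1−6)(1−4)(1−10)(1−9) = (−5)·(−3)·(−9)·(−8) = 1080 ≡ 2, so v_5 = 2^{−1} = 6 (mod 11).
  v = [10, 8, 8, 1, 6].
Step 2: syndromes of r = [1, 8, 7, 0, 10] (all sums mod 11).
  S_0 = Σ v_i r_i = 10·1 + 8·8 + 8·7 + 1·0 + 6·10 = 190 ≡ 3.
  S_1 = Σ v_i α_i r_i = 10·6·1 + 8·4·8 + 8·10·7 + 1·9·0 + 6·1·10 = 936 ≡ 1.
  α_i^2 mod 11 = [3, 5, 1, 4, 1].
  S_2 = Σ v_i α_i^2 r_i = 10·3·1 + 8·5·8 + 8·1·7 + 1·4·0 + 6·1·10 = 466 ≡ 4.
  S = (3, 1, 4) ≠ 0, so r is not a codeword (an error is present).
Step 3: locate the error. For a single error e at position i, S_ℓ = v_i·e·α_i^ℓ, so α_err = S_1/S_0.
  S_0^{−1} = 3^{−1} = 4 (mod 11), so α_err = 1·4 = 4 ≡ 4 = α_2. Error position i = 2.
  Consistency check: S_2/S_1 = 4·1 = 4 ≡ 4 = α_err ✓ (single-error assumption holds).
Step 4: error magnitude e = S_0/v_2 = S_0·∏_{j≠2}(α_2 − α_j) = 3·7 = 21 ≡ 10 (mod 11).
Step 5: correct position 2: c_2 = r_2 − e = 8 − 10 ≡ 9 (mod 11). Hence c = [1, 9, 7, 0, 10].
  Check: interpolating c through the α_i gives m(x) = 3 + 7·x (degree < 2) with m(α_i) = c_i for every i, so c is indeed a codeword.


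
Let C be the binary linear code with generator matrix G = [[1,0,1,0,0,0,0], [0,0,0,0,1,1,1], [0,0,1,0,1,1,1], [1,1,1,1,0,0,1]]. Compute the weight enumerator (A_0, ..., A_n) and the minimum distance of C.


Weight distribution: A_0 = 1, A_1 = 2, A_2 = 1, A_3 = 2, A_4 = 5, A_5 = 4, A_6 = 1. Minimum distance d = 1.

Enumerate all 2^4 = 16 messages m ∈ F_2^4.
For each, compute codeword c = mG in F_2^7, then tally its weight.
  m = 0000 → c = 0000000, weight = 0.
  m = 1000 → c = 1010000, weight = 2.
  m = 0100 → c = 0000111, weight = 3.
  m = 1100 → c = 1010111, weight = 5.
  m = 0010 → c = 0010111, weight = 4.
  m = 1010 → c = 1000111, weight = 4.
  m = 0110 → c = 0010000, weight = 1.
  m = 1110 → c = 1000000, weight = 1.
  m = 0001 → c = 1111001, weight = 5.
  m = 1001 → c = 0101001, weight = 3.
  m = 0101 → c = 1111110, weight = 6.
  m = 1101 → c = 0101110, weight = 4.
  m = 0011 → c = 1101110, weight = 5.
  m = 1011 → c = 0111110, weight = 5.
  m = 0111 → c = 1101001, weight = 4.
  m = 1111 → c = 0111001, weight = 4.
Tally weights:
  weight 0: 1 codewords.
  weight 1: 2 codewords.
  weight 2: 1 codewords.
  weight 3: 2 codewords.
  weight 4: 5 codewords.
  weight 5: 4 codewords.
  weight 6: 1 codewords.
Minimum distance d = smallest w > 0 with A_w > 0 = 1.
Sanity: Σ A_w = 16 = 2^4 = 16 ✓.


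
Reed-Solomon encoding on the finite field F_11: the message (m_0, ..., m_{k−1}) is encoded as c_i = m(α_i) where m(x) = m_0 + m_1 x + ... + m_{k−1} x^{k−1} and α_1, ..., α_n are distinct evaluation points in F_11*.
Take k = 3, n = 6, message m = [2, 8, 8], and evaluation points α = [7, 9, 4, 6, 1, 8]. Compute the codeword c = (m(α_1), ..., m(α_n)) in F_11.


c = [10, 7, 8, 8, 7, 6]

Message polynomial: m(x) = 2 + 8·x + 8·x^2 (mod 11).
For each evaluation point α_i, compute m(α_i) mod 11:
  α_1 = 7: Horner steps 8 → 9 → 10, so m(7) = 10.
  α_2 = 9: Horner steps 8 → 3 → 7, so m(9) = 7.
  α_3 = 4: Horner steps 8 → 7 → 8, so m(4) = 8.
  α_4 = 6: Horner steps 8 → 1 → 8, so m(6) = 8.
  α_5 = 1: Horner steps 8 → 5 → 7, so m(1) = 7.
  α_6 = 8: Horner steps 8 → 6 → 6, so m(8) = 6.
Codeword c = [10, 7, 8, 8, 7, 6] ∈ F_11^6.


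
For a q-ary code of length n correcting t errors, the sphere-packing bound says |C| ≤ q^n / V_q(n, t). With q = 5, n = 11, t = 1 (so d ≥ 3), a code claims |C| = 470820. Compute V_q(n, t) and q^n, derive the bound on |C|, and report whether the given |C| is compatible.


V_q(n, t) = 45, q^n = 48828125, Hamming bound = 1085069, |C| = 470820 ≤ bound (satisfied).

Step 1: Compute V_q(n, t) = Σ_{j=0}^1 C(n, j) (q−1)^j.
  j = 0: C(11,0)·(4)^0 = 1·1 = 1.
  j = 1: C(11,1)·(4)^1 = 11·4 = 44.
  V_q(n, t) = 1 + 44 = 45.
Step 2: q^n = 5^11 = 48828125.
Step 3: Hamming bound ⌊q^n / V_q(n,t)⌋ = ⌊48828125/45⌋ = 1085069.
Step 4: Compare |C| = 470820 to 1085069: satisfied.
The claimed |C| lies below the Hamming bound.


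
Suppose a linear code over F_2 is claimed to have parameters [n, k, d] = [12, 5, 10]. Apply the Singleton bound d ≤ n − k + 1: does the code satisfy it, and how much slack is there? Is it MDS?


Singleton RHS = n − k + 1 = 8, slack = -2, bound violated (no such code; not MDS).

Singleton bound: d ≤ n − k + 1.
Here n = 12, k = 5, so n − k + 1 = 8.
Given d = 10, check d ≤ 8: NO.
Slack = (n − k + 1) − d = -2.
The slack is negative: d = 10 exceeds n − k + 1 = 8 by 2, so the Singleton bound is violated and no linear [12, 5, 10]_2 code can exist. In particular it is not MDS (MDS requires d = n − k + 1 exactly).
Description: the claimed parameters are [12, 5, 10]_2; such a code would be impossible (violates the Singleton bound).


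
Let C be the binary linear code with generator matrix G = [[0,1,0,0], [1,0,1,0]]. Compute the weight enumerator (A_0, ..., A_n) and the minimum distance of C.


Weight distribution: A_0 = 1, A_1 = 1, A_2 = 1, A_3 = 1. Minimum distance d = 1.

Enumerate all 2^2 = 4 messages m ∈ F_2^2.
For each, compute codeword c = mG in F_2^4, then tally its weight.
  m = 00 → c = 0000, weight = 0.
  m = 10 → c = 0100, weight = 1.
  m = 01 → c = 1010, weight = 2.
  m = 11 → c = 1110, weight = 3.
Tally weights:
  weight 0: 1 codewords.
  weight 1: 1 codewords.
  weight 2: 1 codewords.
  weight 3: 1 codewords.
Minimum distance d = smallest w > 0 with A_w > 0 = 1.
Sanity: Σ A_w = 4 = 2^2 = 4 ✓.


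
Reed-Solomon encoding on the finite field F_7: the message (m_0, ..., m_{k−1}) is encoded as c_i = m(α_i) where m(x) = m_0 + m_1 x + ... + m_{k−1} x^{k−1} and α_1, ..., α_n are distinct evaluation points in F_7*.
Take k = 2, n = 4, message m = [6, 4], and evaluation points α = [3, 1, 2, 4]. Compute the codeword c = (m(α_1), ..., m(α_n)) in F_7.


c = [4, 3, 0, 1]

Message polynomial: m(x) = 6 + 4·x (mod 7).
For each evaluation point α_i, compute m(α_i) mod 7:
  α_1 = 3: Horner steps 4 → 4, so m(3) = 4.
  α_2 = 1: Horner steps 4 → 3, so m(1) = 3.
  α_3 = 2: Horner steps 4 → 0, so m(2) = 0.
  α_4 = 4: Horner steps 4 → 1, so m(4) = 1.
Codeword c = [4, 3, 0, 1] ∈ F_7^4.


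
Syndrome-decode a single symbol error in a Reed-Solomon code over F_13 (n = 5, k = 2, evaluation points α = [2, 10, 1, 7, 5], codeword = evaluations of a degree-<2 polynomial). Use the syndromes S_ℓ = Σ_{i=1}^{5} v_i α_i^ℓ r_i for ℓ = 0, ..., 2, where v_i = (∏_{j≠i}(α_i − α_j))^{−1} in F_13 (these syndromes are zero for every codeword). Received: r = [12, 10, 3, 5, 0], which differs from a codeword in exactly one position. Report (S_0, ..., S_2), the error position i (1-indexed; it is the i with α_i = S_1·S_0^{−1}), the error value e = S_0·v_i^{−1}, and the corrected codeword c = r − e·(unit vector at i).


S = (4, 1, 10), error at position 2, error magnitude e = 4, c = [12, 6, 3, 5, 0].

Step 1: column multipliers v_i = (∏_{j≠i}(α_i − α_j))^{−1} mod 13.
  i = 1 (α = 2): (2−10)(2−1)(2−7)(2−5) = (−8)·1·(−5)·(−3) = −120 ≡ 10, so v_1 = 10^{−1} = 4 (mod 13).
  i = 2 (α = 10): (10−2)(10−1)(10−7)(10−5) = 8·9·3·5 = 1080 ≡ 1, so v_2 = 1^{−1} = 1 (mod 13).
  i = 3 (α = 1): (1−2)(1−10)(1−7)(1−5) = (−1)·(−9)·(−6)·(−4) = 216 ≡ 8, so v_3 = 8^{−1} = 5 (mod 13).
  i = 4 (α = 7): (7−2)(7−10)(7−1)(7−5) = 5·(−3)·6·2 = −180 ≡ 2, so v_4 = 2^{−1} = 7 (mod 13).
  i = 5 (α = 5): (5−2)(5−10)(5−1)(5−7) = 3·(−5)·4·(−2) = 120 ≡ 3, so v_5 = 3^{−1} = 9 (mod 13).
  v = [4, 1, 5, 7, 9].
Step 2: syndromes of r = [12, 10, 3, 5, 0] (all sums mod 13).
  S_0 = Σ v_i r_i = 4·12 + 1·10 + 5·3 + 7·5 + 9·0 = 108 ≡ 4.
  S_1 = Σ v_i α_i r_i = 4·2·12 + 1·10·10 + 5·1·3 + 7·7·5 + 9·5·0 = 456 ≡ 1.
  α_i^2 mod 13 = [4, 9, 1, 10, 12].
  S_2 = Σ v_i α_i^2 r_i = 4·4·12 + 1·9·10 + 5·1·3 + 7·10·5 + 9·12·0 = 647 ≡ 10.
  S = (4, 1, 10) ≠ 0, so r is not a codeword (an error is present).
Step 3: locate the error. For a single error e at position i, S_ℓ = v_i·e·α_i^ℓ, so α_err = S_1/S_0.
  S_0^{−1} = 4^{−1} = 10 (mod 13), so α_err = 1·10 = 10 ≡ 10 = α_2. Error position i = 2.
  Consistency check: S_2/S_1 = 10·1 = 10 ≡ 10 = α_err ✓ (single-error assumption holds).
Step 4: error magnitude e = S_0/v_2 = S_0·∏_{j≠2}(α_2 − α_j) = 4·1 = 4 ≡ 4 (mod 13).
Step 5: correct position 2: c_2 = r_2 − e = 10 − 4 ≡ 6 (mod 13). Hence c = [12, 6, 3, 5, 0].
  Check: interpolating c through the α_i gives m(x) = 7 + 9·x (degree < 2) with m(α_i) = c_i for every i, so c is indeed a codeword.


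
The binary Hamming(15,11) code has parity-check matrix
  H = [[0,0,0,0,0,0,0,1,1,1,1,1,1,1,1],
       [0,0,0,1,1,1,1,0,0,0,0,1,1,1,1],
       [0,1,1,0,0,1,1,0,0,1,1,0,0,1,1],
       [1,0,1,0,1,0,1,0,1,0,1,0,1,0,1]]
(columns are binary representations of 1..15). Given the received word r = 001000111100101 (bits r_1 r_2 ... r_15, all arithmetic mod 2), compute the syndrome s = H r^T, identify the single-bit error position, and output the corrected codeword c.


s = (1, 1, 0, 1)^T, error position = 13, corrected codeword c = 001000111100001

Compute s = H r^T mod 2 one row at a time:
  s_1 = 1 + 1 + 1 + 0 + 0 + 1 + 0 + 1 = 5 ≡ 1 (mod 2).
  s_2 = 0 + 0 + 0 + 1 + 0 + 1 + 0 + 1 = 3 ≡ 1 (mod 2).
  s_3 = 0 + 1 + 0 + 1 + 1 + 0 + 0 + 1 = 4 ≡ 0 (mod 2).
  s_4 = 0 + 1 + 0 + 1 + 1 + 0 + 1 + 1 = 5 ≡ 1 (mod 2).
s = (1, 1, 0, 1)^T — this equals column 13 of H (binary 1101), so error is at position 13.
Correct: flip bit 13 of r = 001000111100101 to get c = 001000111100001.


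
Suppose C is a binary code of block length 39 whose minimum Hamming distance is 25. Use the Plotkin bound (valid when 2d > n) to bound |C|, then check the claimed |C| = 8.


Plotkin bound M ≤ 4; given |C| = 8 > bound (violated).

Check applicability: 2d = 50, n = 39.
2d − n = 11 > 0, so Plotkin applies.
Compute d/(2d−n) = 25/11 ≈ 2.2727.
⌊d/(2d−n)⌋ = 2.
Plotkin bound: M ≤ 2·2 = 4.
Given |C| = 8, check: VIOLATED.
This |C| is above the Plotkin bound, so no binary code with n = 39, d = 25 and 8 codewords exists.


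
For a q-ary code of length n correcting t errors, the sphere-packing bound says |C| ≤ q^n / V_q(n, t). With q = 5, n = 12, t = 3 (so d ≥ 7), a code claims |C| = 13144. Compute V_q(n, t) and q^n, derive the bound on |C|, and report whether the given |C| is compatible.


V_q(n, t) = 15185, q^n = 244140625, Hamming bound = 16077, |C| = 13144 ≤ bound (satisfied).

Step 1: Compute V_q(n, t) = Σ_{j=0}^3 C(n, j) (q−1)^j.
  j = 0: C(12,0)·(4)^0 = 1·1 = 1.
  j = 1: C(12,1)·(4)^1 = 12·4 = 48.
  j = 2: C(12,2)·(4)^2 = 66·16 = 1056.
  j = 3: C(12,3)·(4)^3 = 220·64 = 14080.
  V_q(n, t) = 1 + 48 + 1056 + 14080 = 15185.
Step 2: q^n = 5^12 = 244140625.
Step 3: Hamming bound ⌊q^n / V_q(n,t)⌋ = ⌊244140625/15185⌋ = 16077.
Step 4: Compare |C| = 13144 to 16077: satisfied.
The claimed |C| lies below the Hamming bound.


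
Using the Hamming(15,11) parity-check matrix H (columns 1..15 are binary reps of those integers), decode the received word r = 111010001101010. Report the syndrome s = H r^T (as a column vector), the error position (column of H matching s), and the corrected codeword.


s = (0, 1, 0, 0)^T, error position = 4, corrected codeword c = 111110001101010

Compute s = H r^T mod 2 one row at a time:
  s_1 = 0 + 1 + 1 + 0 + 1 + 0 + 1 + 0 = 4 ≡ 0 (mod 2).
  s_2 = 0 + 1 + 0 + 0 + 1 + 0 + 1 + 0 = 3 ≡ 1 (mod 2).
  s_3 = 1 + 1 + 0 + 0 + 1 + 0 + 1 + 0 = 4 ≡ 0 (mod 2).
  s_4 = 1 + 1 + 1 + 0 + 1 + 0 + 0 + 0 = 4 ≡ 0 (mod 2).
s = (0, 1, 0, 0)^T — this equals column 4 of H (binary 0100), so error is at position 4.
Correct: flip bit 4 of r = 111010001101010 to get c = 111110001101010.


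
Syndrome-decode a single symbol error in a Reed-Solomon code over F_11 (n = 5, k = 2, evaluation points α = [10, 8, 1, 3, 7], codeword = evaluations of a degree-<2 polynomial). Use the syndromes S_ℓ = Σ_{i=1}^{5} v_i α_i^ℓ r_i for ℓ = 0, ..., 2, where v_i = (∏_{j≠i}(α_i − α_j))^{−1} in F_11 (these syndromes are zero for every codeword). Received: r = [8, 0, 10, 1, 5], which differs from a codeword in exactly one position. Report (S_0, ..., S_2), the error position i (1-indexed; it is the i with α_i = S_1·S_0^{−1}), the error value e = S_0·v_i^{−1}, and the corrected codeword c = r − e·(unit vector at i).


S = (7, 1, 8), error at position 2, error magnitude e = 5, c = [8, 6, 10, 1, 5].

Step 1: column multipliers v_i = (∏_{j≠i}(α_i − α_j))^{−1} mod 11.
  i = 1 (α = 10): (10−8)(10−1)(10−3)(10−7) = 2·9·7·3 = 378 ≡ 4, so v_1 = 4^{−1} = 3 (mod 11).
  i = 2 (α = 8): (8−10)(8−1)(8−3)(8−7) = (−2)·7·5·1 = −70 ≡ 7, so v_2 = 7^{−1} = 8 (mod 11).
  i = 3 (α = 1): (1−10)(1−8)(1−3)(1−7) = (−9)·(−7)·(−2)·(−6) = 756 ≡ 8, so v_3 = 8^{−1} = 7 (mod 11).
  i = 4 (α = 3): (3−10)(3−8)(3−1)(3−7) = (−7)·(−5)·2·(−4) = −280 ≡ 6, so v_4 = 6^{−1} = 2 (mod 11).
  i = 5 (α = 7): (7−10)(7−8)(7−1)(7−3) = (−3)·(−1)·6·4 = 72 ≡ 6, so v_5 = 6^{−1} = 2 (mod 11).
  v = [3, 8, 7, 2, 2].
Step 2: syndromes of r = [8, 0, 10, 1, 5] (all sums mod 11).
  S_0 = Σ v_i r_i = 3·8 + 8·0 + 7·10 + 2·1 + 2·5 = 106 ≡ 7.
  S_1 = Σ v_i α_i r_i = 3·10·8 + 8·8·0 + 7·1·10 + 2·3·1 + 2·7·5 = 386 ≡ 1.
  α_i^2 mod 11 = [1, 9, 1, 9, 5].
  S_2 = Σ v_i α_i^2 r_i = 3·1·8 + 8·9·0 + 7·1·10 + 2·9·1 + 2·5·5 = 162 ≡ 8.
  S = (7, 1, 8) ≠ 0, so r is not a codeword (an error is present).
Step 3: locate the error. For a single error e at position i, S_ℓ = v_i·e·α_i^ℓ, so α_err = S_1/S_0.
  S_0^{−1} = 7^{−1} = 8 (mod 11), so α_err = 1·8 = 8 ≡ 8 = α_2. Error position i = 2.
  Consistency check: S_2/S_1 = 8·1 = 8 ≡ 8 = α_err ✓ (single-error assumption holds).
Step 4: error magnitude e = S_0/v_2 = S_0·∏_{j≠2}(α_2 − α_j) = 7·7 = 49 ≡ 5 (mod 11).
Step 5: correct position 2: c_2 = r_2 − e = 0 − 5 ≡ 6 (mod 11). Hence c = [8, 6, 10, 1, 5].
  Check: interpolating c through the α_i gives m(x) = 9 + 1·x (degree < 2) with m(α_i) = c_i for every i, so c is indeed a codeword.


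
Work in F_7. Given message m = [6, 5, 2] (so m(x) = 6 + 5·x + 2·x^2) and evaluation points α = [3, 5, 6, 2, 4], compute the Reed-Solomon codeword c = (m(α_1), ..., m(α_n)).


c = [4, 4, 3, 3, 2]

Message polynomial: m(x) = 6 + 5·x + 2·x^2 (mod 7).
For each evaluation point α_i, compute m(α_i) mod 7:
  α_1 = 3: Horner steps 2 → 4 → 4, so m(3) = 4.
  α_2 = 5: Horner steps 2 → 1 → 4, so m(5) = 4.
  α_3 = 6: Horner steps 2 → 3 → 3, so m(6) = 3.
  α_4 = 2: Horner steps 2 → 2 → 3, so m(2) = 3.
  α_5 = 4: Horner steps 2 → 6 → 2, so m(4) = 2.
Codeword c = [4, 4, 3, 3, 2] ∈ F_7^5.


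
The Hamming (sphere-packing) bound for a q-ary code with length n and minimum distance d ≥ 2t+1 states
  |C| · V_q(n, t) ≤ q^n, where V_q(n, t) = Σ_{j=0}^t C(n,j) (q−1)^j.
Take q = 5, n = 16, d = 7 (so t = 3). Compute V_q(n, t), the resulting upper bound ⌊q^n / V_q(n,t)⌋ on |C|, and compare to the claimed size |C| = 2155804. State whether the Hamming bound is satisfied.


V_q(n, t) = 37825, q^n = 152587890625, Hamming bound = 4034048, |C| = 2155804 ≤ bound (satisfied).

Step 1: Compute V_q(n, t) = Σ_{j=0}^3 C(n, j) (q−1)^j.
  j = 0: C(16,0)·(4)^0 = 1·1 = 1.
  j = 1: C(16,1)·(4)^1 = 16·4 = 64.
  j = 2: C(16,2)·(4)^2 = 120·16 = 1920.
  j = 3: C(16,3)·(4)^3 = 560·64 = 35840.
  V_q(n, t) = 1 + 64 + 1920 + 35840 = 37825.
Step 2: q^n = 5^16 = 152587890625.
Step 3: Hamming bound ⌊q^n / V_q(n,t)⌋ = ⌊152587890625/37825⌋ = 4034048.
Step 4: Compare |C| = 2155804 to 4034048: satisfied.
The claimed |C| lies below the Hamming bound.


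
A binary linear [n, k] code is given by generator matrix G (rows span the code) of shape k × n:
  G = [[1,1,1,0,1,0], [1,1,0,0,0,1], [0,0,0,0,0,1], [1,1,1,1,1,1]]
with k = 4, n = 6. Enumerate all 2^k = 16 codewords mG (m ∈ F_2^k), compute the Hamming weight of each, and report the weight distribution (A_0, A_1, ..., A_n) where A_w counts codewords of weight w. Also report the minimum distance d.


Weight distribution: A_0 = 1, A_1 = 2, A_2 = 3, A_3 = 4, A_4 = 3, A_5 = 2, A_6 = 1. Minimum distance d = 1.

Enumerate all 2^4 = 16 messages m ∈ F_2^4.
For each, compute codeword c = mG in F_2^6, then tally its weight.
  m = 0000 → c = 000000, weight = 0.
  m = 1000 → c = 111010, weight = 4.
  m = 0100 → c = 110001, weight = 3.
  m = 1100 → c = 001011, weight = 3.
  m = 0010 → c = 000001, weight = 1.
  m = 1010 → c = 111011, weight = 5.
  m = 0110 → c = 110000, weight = 2.
  m = 1110 → c = 001010, weight = 2.
  m = 0001 → c = 111111, weight = 6.
  m = 1001 → c = 000101, weight = 2.
  m = 0101 → c = 001110, weight = 3.
  m = 1101 → c = 110100, weight = 3.
  m = 0011 → c = 111110, weight = 5.
  m = 1011 → c = 000100, weight = 1.
  m = 0111 → c = 001111, weight = 4.
  m = 1111 → c = 110101, weight = 4.
Tally weights:
  weight 0: 1 codewords.
  weight 1: 2 codewords.
  weight 2: 3 codewords.
  weight 3: 4 codewords.
  weight 4: 3 codewords.
  weight 5: 2 codewords.
  weight 6: 1 codewords.
Minimum distance d = smallest w > 0 with A_w > 0 = 1.
Sanity: Σ A_w = 16 = 2^4 = 16 ✓.


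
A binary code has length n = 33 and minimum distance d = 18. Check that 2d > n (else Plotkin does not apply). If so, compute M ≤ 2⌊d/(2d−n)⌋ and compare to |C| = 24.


Plotkin bound M ≤ 12; given |C| = 24 > bound (violated).

Check applicability: 2d = 36, n = 33.
2d − n = 3 > 0, so Plotkin applies.
Compute d/(2d−n) = 18/3 ≈ 6.0000.
⌊d/(2d−n)⌋ = 6.
Plotkin bound: M ≤ 2·6 = 12.
Given |C| = 24, check: VIOLATED.
This |C| is above the Plotkin bound, so no binary code with n = 33, d = 18 and 24 codewords exists.


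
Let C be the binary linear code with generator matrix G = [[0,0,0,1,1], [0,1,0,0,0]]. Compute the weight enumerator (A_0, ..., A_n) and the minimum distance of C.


Weight distribution: A_0 = 1, A_1 = 1, A_2 = 1, A_3 = 1. Minimum distance d = 1.

Enumerate all 2^2 = 4 messages m ∈ F_2^2.
For each, compute codeword c = mG in F_2^5, then tally its weight.
  m = 00 → c = 00000, weight = 0.
  m = 10 → c = 00011, weight = 2.
  m = 01 → c = 01000, weight = 1.
  m = 11 → c = 01011, weight = 3.
Tally weights:
  weight 0: 1 codewords.
  weight 1: 1 codewords.
  weight 2: 1 codewords.
  weight 3: 1 codewords.
Minimum distance d = smallest w > 0 with A_w > 0 = 1.
Sanity: Σ A_w = 4 = 2^2 = 4 ✓.


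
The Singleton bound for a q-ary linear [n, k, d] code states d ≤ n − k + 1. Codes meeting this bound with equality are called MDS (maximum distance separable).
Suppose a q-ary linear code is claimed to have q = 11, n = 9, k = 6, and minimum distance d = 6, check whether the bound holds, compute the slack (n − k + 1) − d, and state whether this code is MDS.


Singleton RHS = n − k + 1 = 4, slack = -2, bound violated (no such code; not MDS).

Singleton bound: d ≤ n − k + 1.
Here n = 9, k = 6, so n − k + 1 = 4.
Given d = 6, check d ≤ 4: NO.
Slack = (n − k + 1) − d = -2.
The slack is negative: d = 6 exceeds n − k + 1 = 4 by 2, so the Singleton bound is violated and no linear [9, 6, 6]_11 code can exist. In particular it is not MDS (MDS requires d = n − k + 1 exactly).
Description: the claimed parameters are [9, 6, 6]_11; such a code would be impossible (violates the Singleton bound).


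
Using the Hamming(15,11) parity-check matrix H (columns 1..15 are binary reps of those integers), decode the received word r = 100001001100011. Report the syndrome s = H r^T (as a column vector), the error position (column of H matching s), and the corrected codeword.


s = (0, 1, 0, 1)^T, error position = 5, corrected codeword c = 100011001100011

Compute s = H r^T mod 2 one row at a time:
  s_1 = 0 + 1 + 1 + 0 + 0 + 0 + 1 + 1 = 4 ≡ 0 (mod 2).
  s_2 = 0 + 0 + 1 + 0 + 0 + 0 + 1 + 1 = 3 ≡ 1 (mod 2).
  s_3 = 0 + 0 + 1 + 0 + 1 + 0 + 1 + 1 = 4 ≡ 0 (mod 2).
  s_4 = 1 + 0 + 0 + 0 + 1 + 0 + 0 + 1 = 3 ≡ 1 (mod 2).
s = (0, 1, 0, 1)^T — this equals column 5 of H (binary 0101), so error is at position 5.
Correct: flip bit 5 of r = 100001001100011 to get c = 100011001100011.
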